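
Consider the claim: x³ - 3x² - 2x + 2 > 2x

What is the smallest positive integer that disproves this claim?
Testing positive integers:
x = 1: LHS = 1³ - 3·1² - 2·1 + 2 = -2, RHS = 2·1 = 2; -2 > 2 — FAILS  ← smallest positive counterexample

Answer: x = 1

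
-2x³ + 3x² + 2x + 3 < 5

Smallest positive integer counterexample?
Testing positive integers:
x = 1: LHS = -2·1³ + 3·1² + 2·1 + 3 = 6; 6 < 5 — FAILS  ← smallest positive counterexample

Answer: x = 1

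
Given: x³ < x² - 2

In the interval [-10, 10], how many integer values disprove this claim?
Counterexamples in [-10, 10]: {-1, 0, 1, 2, 3, 4, 5, 6, 7, 8, 9, 10}.

Counting them gives 12 values.

Answer: 12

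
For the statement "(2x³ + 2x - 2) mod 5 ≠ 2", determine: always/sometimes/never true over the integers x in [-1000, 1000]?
Holds at x = 0: LHS = (2·0³ + 2·0 - 2) mod 5 = (-2) mod 5 = 3; 3 ≠ 2 — holds
Fails at x = 1: LHS = (2·1³ + 2·1 - 2) mod 5 = 2 mod 5 = 2; 2 ≠ 2 — FAILS
It is satisfied by some integers in the range but not all.

Answer: Sometimes true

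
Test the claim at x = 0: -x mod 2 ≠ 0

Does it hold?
x = 0: LHS = (-0) mod 2 = 0 mod 2 = 0; 0 ≠ 0 — FAILS

The relation fails at x = 0, so x = 0 is a counterexample.

Answer: No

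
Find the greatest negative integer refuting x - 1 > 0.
Testing negative integers from -1 downward:
x = -1: LHS = (-1) - 1 = -2; -2 > 0 — FAILS  ← closest negative counterexample to 0

Answer: x = -1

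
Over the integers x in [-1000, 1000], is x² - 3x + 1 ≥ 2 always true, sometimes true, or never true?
Holds at x = -1: LHS = (-1)² - 3·(-1) + 1 = 5; 5 ≥ 2 — holds
Fails at x = 0: LHS = 0² - 3·0 + 1 = 1; 1 ≥ 2 — FAILS
It is satisfied by some integers in the range but not all.

Answer: Sometimes true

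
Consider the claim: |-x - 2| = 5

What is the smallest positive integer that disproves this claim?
Testing positive integers:
x = 1: LHS = |-1 - 2| = |-3| = 3; 3 = 5 — FAILS  ← smallest positive counterexample

Answer: x = 1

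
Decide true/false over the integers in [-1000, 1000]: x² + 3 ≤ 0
The claim fails at x = 0:
x = 0: LHS = 0² + 3 = 3; 3 ≤ 0 — FAILS

Because a single integer refutes it, the statement is false.

Answer: False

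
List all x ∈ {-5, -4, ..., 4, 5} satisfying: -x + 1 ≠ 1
Holds for: {-5, -4, -3, -2, -1, 1, 2, 3, 4, 5}
Fails for: {0}

Answer: {-5, -4, -3, -2, -1, 1, 2, 3, 4, 5}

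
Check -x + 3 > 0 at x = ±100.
x = 100: LHS = -100 + 3 = -97; -97 > 0 — FAILS
x = -100: LHS = -(-100) + 3 = 103; 103 > 0 — holds

Answer: Partially: fails for x = 100, holds for x = -100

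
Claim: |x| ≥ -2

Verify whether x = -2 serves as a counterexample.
Substitute x = -2 into the relation:
x = -2: LHS = |-2| = 2; 2 ≥ -2 — holds

The relation holds at x = -2, so it is not a counterexample.

Answer: No, x = -2 is not a counterexample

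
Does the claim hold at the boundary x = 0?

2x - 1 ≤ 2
x = 0: LHS = 2·0 - 1 = -1; -1 ≤ 2 — holds

The relation is satisfied at x = 0.

Answer: Yes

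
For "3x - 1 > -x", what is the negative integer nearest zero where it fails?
Testing negative integers from -1 downward:
x = -1: LHS = 3·(-1) - 1 = -4, RHS = -(-1) = 1; -4 > 1 — FAILS  ← closest negative counterexample to 0

Answer: x = -1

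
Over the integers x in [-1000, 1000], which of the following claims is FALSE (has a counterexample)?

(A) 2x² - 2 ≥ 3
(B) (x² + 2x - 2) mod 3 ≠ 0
(A) x = 0: LHS = 2·0² - 2 = -2; -2 ≥ 3 — FAILS
(B) x = -1: LHS = ((-1)² + 2·(-1) - 2) mod 3 = (-3) mod 3 = 0; 0 ≠ 0 — FAILS

Answer: Both A and B are false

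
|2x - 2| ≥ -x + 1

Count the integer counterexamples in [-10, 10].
Over all integers in [-10, 10], LHS − RHS is smallest at x = 1, where it equals 0:
x = 1: LHS = |2·1 - 2| = |0| = 0, RHS = -1 + 1 = 0; 0 ≥ 0 — holds
At the ends of the range:
x = -10: LHS = |2·(-10) - 2| = |-22| = 22, RHS = -(-10) + 1 = 11; 22 ≥ 11 — holds
x = 10: LHS = |2·10 - 2| = |18| = 18, RHS = -10 + 1 = -9; 18 ≥ -9 — holds
Hence LHS − RHS is never negative, i.e. LHS ≥ RHS throughout, so the relation holds for every integer in [-10, 10].

No counterexample appears in that range.

Answer: 0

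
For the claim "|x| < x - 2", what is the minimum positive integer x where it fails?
Testing positive integers:
x = 1: LHS = |1| = 1, RHS = 1 - 2 = -1; 1 < -1 — FAILS  ← smallest positive counterexample

Answer: x = 1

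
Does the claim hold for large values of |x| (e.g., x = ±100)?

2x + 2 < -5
x = 100: LHS = 2·100 + 2 = 202; 202 < -5 — FAILS
x = -100: LHS = 2·(-100) + 2 = -198; -198 < -5 — holds

Answer: Partially: fails for x = 100, holds for x = -100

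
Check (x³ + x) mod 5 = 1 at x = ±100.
x = 100: LHS = (100³ + 100) mod 5 = 1000100 mod 5 = 0; 0 = 1 — FAILS
x = -100: LHS = ((-100)³ + (-100)) mod 5 = (-1000100) mod 5 = 0; 0 = 1 — FAILS

Answer: No, fails for both x = 100 and x = -100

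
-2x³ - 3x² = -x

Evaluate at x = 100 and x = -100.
x = 100: LHS = -2·100³ - 3·100² = -2030000; -2030000 = -100 — FAILS
x = -100: LHS = -2·(-100)³ - 3·(-100)² = 1970000, RHS = -(-100) = 100; 1970000 = 100 — FAILS

Answer: No, fails for both x = 100 and x = -100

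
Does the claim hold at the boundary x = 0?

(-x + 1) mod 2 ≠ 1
x = 0: LHS = (-0 + 1) mod 2 = 1 mod 2 = 1; 1 ≠ 1 — FAILS

The relation fails at x = 0, so x = 0 is a counterexample.

Answer: No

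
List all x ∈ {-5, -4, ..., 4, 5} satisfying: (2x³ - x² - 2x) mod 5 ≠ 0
Holds for: {-4, -3, -2, -1, 1, 2, 3, 4}
Fails for: {-5, 0, 5}

Answer: {-4, -3, -2, -1, 1, 2, 3, 4}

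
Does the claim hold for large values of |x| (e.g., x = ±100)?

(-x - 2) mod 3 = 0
x = 100: LHS = (-100 - 2) mod 3 = (-102) mod 3 = 0; 0 = 0 — holds
x = -100: LHS = (-(-100) - 2) mod 3 = 98 mod 3 = 2; 2 = 0 — FAILS

Answer: Partially: holds for x = 100, fails for x = -100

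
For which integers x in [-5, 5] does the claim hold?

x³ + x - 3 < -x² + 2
Holds for: {-5, -4, -3, -2, -1, 0, 1}
Fails for: {2, 3, 4, 5}

Answer: {-5, -4, -3, -2, -1, 0, 1}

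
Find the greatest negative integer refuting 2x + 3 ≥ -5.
Testing negative integers from -1 downward:
x = -1: LHS = 2·(-1) + 3 = 1; 1 ≥ -5 — holds
x = -2: LHS = 2·(-2) + 3 = -1; -1 ≥ -5 — holds
x = -3: LHS = 2·(-3) + 3 = -3; -3 ≥ -5 — holds
x = -4: LHS = 2·(-4) + 3 = -5; -5 ≥ -5 — holds
x = -5: LHS = 2·(-5) + 3 = -7; -7 ≥ -5 — FAILS  ← closest negative counterexample to 0

Answer: x = -5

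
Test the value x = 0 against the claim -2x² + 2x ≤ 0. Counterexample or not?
Substitute x = 0 into the relation:
x = 0: LHS = -2·0² + 2·0 = 0; 0 ≤ 0 — holds

The relation holds at x = 0, so it is not a counterexample.

Answer: No, x = 0 is not a counterexample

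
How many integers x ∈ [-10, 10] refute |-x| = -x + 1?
Counterexamples in [-10, 10]: {-10, -9, -8, -7, -6, -5, -4, -3, -2, -1, 0, 1, 2, 3, 4, 5, 6, 7, 8, 9, 10}.

Counting them gives 21 values.

Answer: 21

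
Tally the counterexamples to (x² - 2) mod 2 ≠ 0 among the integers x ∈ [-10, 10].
Counterexamples in [-10, 10]: {-10, -8, -6, -4, -2, 0, 2, 4, 6, 8, 10}.

Counting them gives 11 values.

Answer: 11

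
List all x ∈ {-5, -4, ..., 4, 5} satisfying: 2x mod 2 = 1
For a polynomial with integer coefficients, its value mod 2 depends only on x mod 2, so it suffices to check one representative of each residue class, x = 0, 1:
x = 0: LHS = (2·0) mod 2 = 0 mod 2 = 0; 0 = 1 — FAILS
x = 1: LHS = (2·1) mod 2 = 2 mod 2 = 0; 0 = 1 — FAILS
The relation fails in every residue class, so the claimed relation (=) fails for every integer in [-5, 5].

Answer: None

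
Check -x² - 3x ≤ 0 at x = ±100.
x = 100: LHS = -100² - 3·100 = -10300; -10300 ≤ 0 — holds
x = -100: LHS = -(-100)² - 3·(-100) = -9700; -9700 ≤ 0 — holds

Answer: Yes, holds for both x = 100 and x = -100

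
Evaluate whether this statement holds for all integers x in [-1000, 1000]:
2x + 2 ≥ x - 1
The claim fails at x = -4:
x = -4: LHS = 2·(-4) + 2 = -6, RHS = (-4) - 1 = -5; -6 ≥ -5 — FAILS

Because a single integer refutes it, the statement is false.

Answer: False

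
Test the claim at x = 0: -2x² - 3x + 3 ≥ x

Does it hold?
x = 0: LHS = -2·0² - 3·0 + 3 = 3; 3 ≥ 0 — holds

The relation is satisfied at x = 0.

Answer: Yes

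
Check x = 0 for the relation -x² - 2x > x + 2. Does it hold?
x = 0: LHS = -0² - 2·0 = 0, RHS = 0 + 2 = 2; 0 > 2 — FAILS

The relation fails at x = 0, so x = 0 is a counterexample.

Answer: No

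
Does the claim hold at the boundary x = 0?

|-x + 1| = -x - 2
x = 0: LHS = |-0 + 1| = |1| = 1, RHS = -0 - 2 = -2; 1 = -2 — FAILS

The relation fails at x = 0, so x = 0 is a counterexample.

Answer: No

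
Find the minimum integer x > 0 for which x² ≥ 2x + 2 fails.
Testing positive integers:
x = 1: LHS = 1² = 1, RHS = 2·1 + 2 = 4; 1 ≥ 4 — FAILS  ← smallest positive counterexample

Answer: x = 1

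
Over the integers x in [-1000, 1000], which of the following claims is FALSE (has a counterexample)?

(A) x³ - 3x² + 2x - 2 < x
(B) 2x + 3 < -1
(A) x = 3: LHS = 3³ - 3·3² + 2·3 - 2 = 4; 4 < 3 — FAILS
(B) x = 0: LHS = 2·0 + 3 = 3; 3 < -1 — FAILS

Answer: Both A and B are false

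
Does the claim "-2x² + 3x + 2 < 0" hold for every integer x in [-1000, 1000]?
The claim fails at x = 0:
x = 0: LHS = -2·0² + 3·0 + 2 = 2; 2 < 0 — FAILS

Because a single integer refutes it, the statement is false.

Answer: False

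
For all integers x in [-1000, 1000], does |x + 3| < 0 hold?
The claim fails at x = 0:
x = 0: LHS = |0 + 3| = |3| = 3; 3 < 0 — FAILS

Because a single integer refutes it, the statement is false.

Answer: False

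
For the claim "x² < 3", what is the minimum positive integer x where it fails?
Testing positive integers:
x = 1: LHS = 1² = 1; 1 < 3 — holds
x = 2: LHS = 2² = 4; 4 < 3 — FAILS  ← smallest positive counterexample

Answer: x = 2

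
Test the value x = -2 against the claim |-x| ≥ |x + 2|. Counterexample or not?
Substitute x = -2 into the relation:
x = -2: LHS = |-(-2)| = |2| = 2, RHS = |(-2) + 2| = |0| = 0; 2 ≥ 0 — holds

The claim holds here, so x = -2 is not a counterexample. (A counterexample exists elsewhere, e.g. x = 0.)

Answer: No, x = -2 is not a counterexample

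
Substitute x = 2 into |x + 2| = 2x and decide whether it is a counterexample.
Substitute x = 2 into the relation:
x = 2: LHS = |2 + 2| = |4| = 4, RHS = 2·2 = 4; 4 = 4 — holds

The claim holds here, so x = 2 is not a counterexample. (A counterexample exists elsewhere, e.g. x = 0.)

Answer: No, x = 2 is not a counterexample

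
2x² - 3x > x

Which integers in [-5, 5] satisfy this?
Holds for: {-5, -4, -3, -2, -1, 3, 4, 5}
Fails for: {0, 1, 2}

Answer: {-5, -4, -3, -2, -1, 3, 4, 5}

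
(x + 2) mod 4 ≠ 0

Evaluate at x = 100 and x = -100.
x = 100: LHS = (100 + 2) mod 4 = 102 mod 4 = 2; 2 ≠ 0 — holds
x = -100: LHS = ((-100) + 2) mod 4 = (-98) mod 4 = 2; 2 ≠ 0 — holds

Answer: Yes, holds for both x = 100 and x = -100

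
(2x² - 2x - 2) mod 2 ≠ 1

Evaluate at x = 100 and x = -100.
x = 100: LHS = (2·100² - 2·100 - 2) mod 2 = 19798 mod 2 = 0; 0 ≠ 1 — holds
x = -100: LHS = (2·(-100)² - 2·(-100) - 2) mod 2 = 20198 mod 2 = 0; 0 ≠ 1 — holds

Answer: Yes, holds for both x = 100 and x = -100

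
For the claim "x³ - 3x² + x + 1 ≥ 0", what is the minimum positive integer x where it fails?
Testing positive integers:
x = 1: LHS = 1³ - 3·1² + 1 + 1 = 0; 0 ≥ 0 — holds
x = 2: LHS = 2³ - 3·2² + 2 + 1 = -1; -1 ≥ 0 — FAILS  ← smallest positive counterexample

Answer: x = 2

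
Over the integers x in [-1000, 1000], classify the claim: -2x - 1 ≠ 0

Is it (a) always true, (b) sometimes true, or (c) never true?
Track d = LHS − RHS over the integers in [-1000, 1000]. Equality would need d = 0, but d changes sign only between consecutive integers, jumping over 0:
x = -1: LHS = -2·(-1) - 1 = 1; 1 ≠ 0 — holds  (d = 1)
x = 0: LHS = -2·0 - 1 = -1; -1 ≠ 0 — holds  (d = -1)
Away from these crossings d keeps a constant sign, and checking every integer in [-1000, 1000] confirms d ≠ 0 throughout. Hence the two sides are never equal, so the relation holds for every integer in [-1000, 1000].

No counterexample exists.

Answer: Always true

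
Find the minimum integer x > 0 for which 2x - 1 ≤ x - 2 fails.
Testing positive integers:
x = 1: LHS = 2·1 - 1 = 1, RHS = 1 - 2 = -1; 1 ≤ -1 — FAILS  ← smallest positive counterexample

Answer: x = 1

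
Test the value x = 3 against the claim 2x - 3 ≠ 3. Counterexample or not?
Substitute x = 3 into the relation:
x = 3: LHS = 2·3 - 3 = 3; 3 ≠ 3 — FAILS

Since the claim fails at x = 3, this value is a counterexample.

Answer: Yes, x = 3 is a counterexample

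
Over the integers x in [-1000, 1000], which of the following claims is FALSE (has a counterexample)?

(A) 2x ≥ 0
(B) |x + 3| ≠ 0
(A) x = -1: LHS = 2·(-1) = -2; -2 ≥ 0 — FAILS
(B) x = -3: LHS = |(-3) + 3| = |0| = 0; 0 ≠ 0 — FAILS

Answer: Both A and B are false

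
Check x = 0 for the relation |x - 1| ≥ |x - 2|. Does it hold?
x = 0: LHS = |0 - 1| = |-1| = 1, RHS = |0 - 2| = |-2| = 2; 1 ≥ 2 — FAILS

The relation fails at x = 0, so x = 0 is a counterexample.

Answer: No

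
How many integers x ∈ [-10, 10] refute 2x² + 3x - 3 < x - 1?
Counterexamples in [-10, 10]: {-10, -9, -8, -7, -6, -5, -4, -3, -2, 1, 2, 3, 4, 5, 6, 7, 8, 9, 10}.

Counting them gives 19 values.

Answer: 19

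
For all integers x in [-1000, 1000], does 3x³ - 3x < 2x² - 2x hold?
The claim fails at x = 0:
x = 0: LHS = 3·0³ - 3·0 = 0, RHS = 2·0² - 2·0 = 0; 0 < 0 — FAILS

Because a single integer refutes it, the statement is false.

Answer: False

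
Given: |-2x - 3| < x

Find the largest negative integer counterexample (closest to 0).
Testing negative integers from -1 downward:
x = -1: LHS = |-2·(-1) - 3| = |-1| = 1; 1 < -1 — FAILS  ← closest negative counterexample to 0

Answer: x = -1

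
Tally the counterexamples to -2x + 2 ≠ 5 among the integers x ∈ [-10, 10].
Track d = LHS − RHS over the integers in [-10, 10]. Equality would need d = 0, but d changes sign only between consecutive integers, jumping over 0:
x = -2: LHS = -2·(-2) + 2 = 6; 6 ≠ 5 — holds  (d = 1)
x = -1: LHS = -2·(-1) + 2 = 4; 4 ≠ 5 — holds  (d = -1)
Away from these crossings d keeps a constant sign, and checking every integer in [-10, 10] confirms d ≠ 0 throughout. Hence the two sides are never equal, so the relation holds for every integer in [-10, 10].

No counterexample appears in that range.

Answer: 0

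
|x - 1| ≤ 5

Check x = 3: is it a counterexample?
Substitute x = 3 into the relation:
x = 3: LHS = |3 - 1| = |2| = 2; 2 ≤ 5 — holds

The claim holds here, so x = 3 is not a counterexample. (A counterexample exists elsewhere, e.g. x = -5.)

Answer: No, x = 3 is not a counterexample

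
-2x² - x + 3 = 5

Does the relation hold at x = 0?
x = 0: LHS = -2·0² - 0 + 3 = 3; 3 = 5 — FAILS

The relation fails at x = 0, so x = 0 is a counterexample.

Answer: No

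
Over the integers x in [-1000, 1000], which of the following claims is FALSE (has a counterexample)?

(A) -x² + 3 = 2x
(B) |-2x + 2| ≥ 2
(A) x = 0: LHS = -0² + 3 = 3, RHS = 2·0 = 0; 3 = 0 — FAILS
(B) x = 1: LHS = |-2·1 + 2| = |0| = 0; 0 ≥ 2 — FAILS

Answer: Both A and B are false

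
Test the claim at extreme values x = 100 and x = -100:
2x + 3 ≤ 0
x = 100: LHS = 2·100 + 3 = 203; 203 ≤ 0 — FAILS
x = -100: LHS = 2·(-100) + 3 = -197; -197 ≤ 0 — holds

Answer: Partially: fails for x = 100, holds for x = -100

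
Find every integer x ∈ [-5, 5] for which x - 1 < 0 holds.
Holds for: {-5, -4, -3, -2, -1, 0}
Fails for: {1, 2, 3, 4, 5}

Answer: {-5, -4, -3, -2, -1, 0}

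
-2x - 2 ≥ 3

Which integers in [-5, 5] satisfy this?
Holds for: {-5, -4, -3}
Fails for: {-2, -1, 0, 1, 2, 3, 4, 5}

Answer: {-5, -4, -3}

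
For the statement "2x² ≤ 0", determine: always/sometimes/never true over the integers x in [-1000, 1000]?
Holds at x = 0: LHS = 2·0² = 0; 0 ≤ 0 — holds
Fails at x = 1: LHS = 2·1² = 2; 2 ≤ 0 — FAILS
It is satisfied by some integers in the range but not all.

Answer: Sometimes true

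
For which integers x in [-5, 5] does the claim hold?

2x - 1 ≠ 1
Holds for: {-5, -4, -3, -2, -1, 0, 2, 3, 4, 5}
Fails for: {1}

Answer: {-5, -4, -3, -2, -1, 0, 2, 3, 4, 5}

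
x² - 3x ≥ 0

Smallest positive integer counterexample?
Testing positive integers:
x = 1: LHS = 1² - 3·1 = -2; -2 ≥ 0 — FAILS  ← smallest positive counterexample

Answer: x = 1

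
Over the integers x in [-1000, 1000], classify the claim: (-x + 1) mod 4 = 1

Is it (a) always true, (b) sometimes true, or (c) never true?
Holds at x = 0: LHS = (-0 + 1) mod 4 = 1 mod 4 = 1; 1 = 1 — holds
Fails at x = 1: LHS = (-1 + 1) mod 4 = 0 mod 4 = 0; 0 = 1 — FAILS
It is satisfied by some integers in the range but not all.

Answer: Sometimes true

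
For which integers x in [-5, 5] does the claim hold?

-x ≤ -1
Holds for: {1, 2, 3, 4, 5}
Fails for: {-5, -4, -3, -2, -1, 0}

Answer: {1, 2, 3, 4, 5}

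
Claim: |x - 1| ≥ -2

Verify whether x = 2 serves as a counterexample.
Substitute x = 2 into the relation:
x = 2: LHS = |2 - 1| = |1| = 1; 1 ≥ -2 — holds

The relation holds at x = 2, so it is not a counterexample.

Answer: No, x = 2 is not a counterexample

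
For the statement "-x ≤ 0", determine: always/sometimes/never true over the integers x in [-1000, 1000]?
Holds at x = 0: LHS = -0 = 0; 0 ≤ 0 — holds
Fails at x = -1: LHS = -(-1) = 1; 1 ≤ 0 — FAILS
It is satisfied by some integers in the range but not all.

Answer: Sometimes true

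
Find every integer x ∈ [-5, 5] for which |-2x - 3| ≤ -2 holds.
An absolute value is never negative, so the left side is ≥ 0 for every x, while the right side is -2. Tightest case in [-5, 5] is x = -1:
x = -1: LHS = |-2·(-1) - 3| = |-1| = 1; 1 ≤ -2 — FAILS
Hence LHS − RHS is never zero or negative, i.e. LHS > RHS throughout, so the claimed relation (≤) fails for every integer in [-5, 5].

Answer: None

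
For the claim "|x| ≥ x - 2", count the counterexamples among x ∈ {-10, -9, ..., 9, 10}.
Over all integers in [-10, 10], LHS − RHS is smallest at x = 0, where it equals 2:
x = 0: LHS = |0| = 0, RHS = 0 - 2 = -2; 0 ≥ -2 — holds
At the ends of the range:
x = -10: LHS = |-10| = 10, RHS = (-10) - 2 = -12; 10 ≥ -12 — holds
x = 10: LHS = |10| = 10, RHS = 10 - 2 = 8; 10 ≥ 8 — holds
Hence LHS − RHS is never negative, i.e. LHS ≥ RHS throughout, so the relation holds for every integer in [-10, 10].

No counterexample appears in that range.

Answer: 0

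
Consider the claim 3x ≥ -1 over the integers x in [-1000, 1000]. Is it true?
The claim fails at x = -1:
x = -1: LHS = 3·(-1) = -3; -3 ≥ -1 — FAILS

Because a single integer refutes it, the statement is false.

Answer: False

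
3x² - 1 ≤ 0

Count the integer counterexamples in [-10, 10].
Counterexamples in [-10, 10]: {-10, -9, -8, -7, -6, -5, -4, -3, -2, -1, 1, 2, 3, 4, 5, 6, 7, 8, 9, 10}.

Counting them gives 20 values.

Answer: 20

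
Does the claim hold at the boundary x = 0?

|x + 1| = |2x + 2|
x = 0: LHS = |0 + 1| = |1| = 1, RHS = |2·0 + 2| = |2| = 2; 1 = 2 — FAILS

The relation fails at x = 0, so x = 0 is a counterexample.

Answer: No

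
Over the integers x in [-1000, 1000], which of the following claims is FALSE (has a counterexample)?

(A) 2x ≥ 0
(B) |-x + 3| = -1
(A) x = -1: LHS = 2·(-1) = -2; -2 ≥ 0 — FAILS
(B) x = 0: LHS = |-0 + 3| = |3| = 3; 3 = -1 — FAILS

Answer: Both A and B are false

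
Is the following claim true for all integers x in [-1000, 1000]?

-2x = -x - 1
The claim fails at x = 0:
x = 0: LHS = -2·0 = 0, RHS = -0 - 1 = -1; 0 = -1 — FAILS

Because a single integer refutes it, the statement is false.

Answer: False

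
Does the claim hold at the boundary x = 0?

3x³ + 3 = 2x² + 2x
x = 0: LHS = 3·0³ + 3 = 3, RHS = 2·0² + 2·0 = 0; 3 = 0 — FAILS

The relation fails at x = 0, so x = 0 is a counterexample.

Answer: No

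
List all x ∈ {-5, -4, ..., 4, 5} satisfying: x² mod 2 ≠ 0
Holds for: {-5, -3, -1, 1, 3, 5}
Fails for: {-4, -2, 0, 2, 4}

Answer: {-5, -3, -1, 1, 3, 5}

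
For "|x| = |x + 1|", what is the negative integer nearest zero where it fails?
Testing negative integers from -1 downward:
x = -1: LHS = |-1| = 1, RHS = |(-1) + 1| = |0| = 0; 1 = 0 — FAILS  ← closest negative counterexample to 0

Answer: x = -1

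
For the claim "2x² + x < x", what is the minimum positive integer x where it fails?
Testing positive integers:
x = 1: LHS = 2·1² + 1 = 3; 3 < 1 — FAILS  ← smallest positive counterexample

Answer: x = 1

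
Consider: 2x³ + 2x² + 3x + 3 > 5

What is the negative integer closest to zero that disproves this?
Testing negative integers from -1 downward:
x = -1: LHS = 2·(-1)³ + 2·(-1)² + 3·(-1) + 3 = 0; 0 > 5 — FAILS  ← closest negative counterexample to 0

Answer: x = -1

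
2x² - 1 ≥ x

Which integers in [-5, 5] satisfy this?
Holds for: {-5, -4, -3, -2, -1, 1, 2, 3, 4, 5}
Fails for: {0}

Answer: {-5, -4, -3, -2, -1, 1, 2, 3, 4, 5}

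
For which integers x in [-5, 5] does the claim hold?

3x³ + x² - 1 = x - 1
Holds for: {0}
Fails for: {-5, -4, -3, -2, -1, 1, 2, 3, 4, 5}

Answer: {0}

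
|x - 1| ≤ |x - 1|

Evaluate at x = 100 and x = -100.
x = 100: LHS = |100 - 1| = |99| = 99, RHS = |100 - 1| = |99| = 99; 99 ≤ 99 — holds
x = -100: LHS = |(-100) - 1| = |-101| = 101, RHS = |(-100) - 1| = |-101| = 101; 101 ≤ 101 — holds

Answer: Yes, holds for both x = 100 and x = -100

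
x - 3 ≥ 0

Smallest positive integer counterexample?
Testing positive integers:
x = 1: LHS = 1 - 3 = -2; -2 ≥ 0 — FAILS  ← smallest positive counterexample

Answer: x = 1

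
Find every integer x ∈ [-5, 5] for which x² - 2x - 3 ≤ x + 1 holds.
Holds for: {-1, 0, 1, 2, 3, 4}
Fails for: {-5, -4, -3, -2, 5}

Answer: {-1, 0, 1, 2, 3, 4}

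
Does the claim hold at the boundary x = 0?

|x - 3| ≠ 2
x = 0: LHS = |0 - 3| = |-3| = 3; 3 ≠ 2 — holds

The relation is satisfied at x = 0.

Answer: Yes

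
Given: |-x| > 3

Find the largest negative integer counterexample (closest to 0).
Testing negative integers from -1 downward:
x = -1: LHS = |-(-1)| = |1| = 1; 1 > 3 — FAILS  ← closest negative counterexample to 0

Answer: x = -1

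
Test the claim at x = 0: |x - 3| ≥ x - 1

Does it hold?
x = 0: LHS = |0 - 3| = |-3| = 3, RHS = 0 - 1 = -1; 3 ≥ -1 — holds

The relation is satisfied at x = 0.

Answer: Yes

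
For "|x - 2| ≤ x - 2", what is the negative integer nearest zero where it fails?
Testing negative integers from -1 downward:
x = -1: LHS = |(-1) - 2| = |-3| = 3, RHS = (-1) - 2 = -3; 3 ≤ -3 — FAILS  ← closest negative counterexample to 0

Answer: x = -1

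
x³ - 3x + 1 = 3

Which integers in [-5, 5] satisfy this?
Holds for: {-1, 2}
Fails for: {-5, -4, -3, -2, 0, 1, 3, 4, 5}

Answer: {-1, 2}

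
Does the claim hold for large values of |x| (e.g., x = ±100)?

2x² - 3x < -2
x = 100: LHS = 2·100² - 3·100 = 19700; 19700 < -2 — FAILS
x = -100: LHS = 2·(-100)² - 3·(-100) = 20300; 20300 < -2 — FAILS

Answer: No, fails for both x = 100 and x = -100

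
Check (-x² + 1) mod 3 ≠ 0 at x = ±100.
x = 100: LHS = (-100² + 1) mod 3 = (-9999) mod 3 = 0; 0 ≠ 0 — FAILS
x = -100: LHS = (-(-100)² + 1) mod 3 = (-9999) mod 3 = 0; 0 ≠ 0 — FAILS

Answer: No, fails for both x = 100 and x = -100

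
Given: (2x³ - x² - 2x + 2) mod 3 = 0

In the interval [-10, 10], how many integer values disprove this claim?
Counterexamples in [-10, 10]: {-10, -9, -8, -7, -6, -5, -4, -3, -2, -1, 0, 1, 2, 3, 4, 5, 6, 7, 8, 9, 10}.

Counting them gives 21 values.

Answer: 21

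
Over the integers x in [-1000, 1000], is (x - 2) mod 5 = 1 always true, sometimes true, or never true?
Holds at x = -2: LHS = ((-2) - 2) mod 5 = (-4) mod 5 = 1; 1 = 1 — holds
Fails at x = 0: LHS = (0 - 2) mod 5 = (-2) mod 5 = 3; 3 = 1 — FAILS
It is satisfied by some integers in the range but not all.

Answer: Sometimes true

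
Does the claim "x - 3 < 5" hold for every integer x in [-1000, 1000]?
The claim fails at x = 8:
x = 8: LHS = 8 - 3 = 5; 5 < 5 — FAILS

Because a single integer refutes it, the statement is false.

Answer: False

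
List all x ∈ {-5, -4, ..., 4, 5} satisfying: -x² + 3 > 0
Holds for: {-1, 0, 1}
Fails for: {-5, -4, -3, -2, 2, 3, 4, 5}

Answer: {-1, 0, 1}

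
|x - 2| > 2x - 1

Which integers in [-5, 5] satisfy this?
Holds for: {-5, -4, -3, -2, -1, 0}
Fails for: {1, 2, 3, 4, 5}

Answer: {-5, -4, -3, -2, -1, 0}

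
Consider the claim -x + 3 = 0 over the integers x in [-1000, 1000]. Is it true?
The claim fails at x = 0:
x = 0: LHS = -0 + 3 = 3; 3 = 0 — FAILS

Because a single integer refutes it, the statement is false.

Answer: False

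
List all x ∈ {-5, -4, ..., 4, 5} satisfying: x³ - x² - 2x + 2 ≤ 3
Holds for: {-5, -4, -3, -2, -1, 0, 1, 2}
Fails for: {3, 4, 5}

Answer: {-5, -4, -3, -2, -1, 0, 1, 2}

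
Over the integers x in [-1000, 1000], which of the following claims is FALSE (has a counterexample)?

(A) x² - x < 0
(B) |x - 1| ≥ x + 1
(A) x = 0: LHS = 0² - 0 = 0; 0 < 0 — FAILS
(B) x = 1: LHS = |1 - 1| = |0| = 0, RHS = 1 + 1 = 2; 0 ≥ 2 — FAILS

Answer: Both A and B are false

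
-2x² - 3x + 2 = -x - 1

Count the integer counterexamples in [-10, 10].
Counterexamples in [-10, 10]: {-10, -9, -8, -7, -6, -5, -4, -3, -2, -1, 0, 1, 2, 3, 4, 5, 6, 7, 8, 9, 10}.

Counting them gives 21 values.

Answer: 21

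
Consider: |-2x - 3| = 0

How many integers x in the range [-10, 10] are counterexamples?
Counterexamples in [-10, 10]: {-10, -9, -8, -7, -6, -5, -4, -3, -2, -1, 0, 1, 2, 3, 4, 5, 6, 7, 8, 9, 10}.

Counting them gives 21 values.

Answer: 21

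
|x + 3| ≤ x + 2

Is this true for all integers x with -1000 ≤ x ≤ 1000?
The claim fails at x = 0:
x = 0: LHS = |0 + 3| = |3| = 3, RHS = 0 + 2 = 2; 3 ≤ 2 — FAILS

Because a single integer refutes it, the statement is false.

Answer: False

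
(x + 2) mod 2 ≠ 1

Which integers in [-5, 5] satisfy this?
Holds for: {-4, -2, 0, 2, 4}
Fails for: {-5, -3, -1, 1, 3, 5}

Answer: {-4, -2, 0, 2, 4}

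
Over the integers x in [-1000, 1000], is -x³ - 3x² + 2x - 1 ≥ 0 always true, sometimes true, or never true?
Holds at x = -4: LHS = -(-4)³ - 3·(-4)² + 2·(-4) - 1 = 7; 7 ≥ 0 — holds
Fails at x = 0: LHS = -0³ - 3·0² + 2·0 - 1 = -1; -1 ≥ 0 — FAILS
It is satisfied by some integers in the range but not all.

Answer: Sometimes true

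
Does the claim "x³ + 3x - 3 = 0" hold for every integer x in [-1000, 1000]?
The claim fails at x = 0:
x = 0: LHS = 0³ + 3·0 - 3 = -3; -3 = 0 — FAILS

Because a single integer refutes it, the statement is false.

Answer: False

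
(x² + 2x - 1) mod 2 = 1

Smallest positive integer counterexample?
Testing positive integers:
x = 1: LHS = (1² + 2·1 - 1) mod 2 = 2 mod 2 = 0; 0 = 1 — FAILS  ← smallest positive counterexample

Answer: x = 1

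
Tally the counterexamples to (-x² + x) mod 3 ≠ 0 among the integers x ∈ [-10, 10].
Counterexamples in [-10, 10]: {-9, -8, -6, -5, -3, -2, 0, 1, 3, 4, 6, 7, 9, 10}.

Counting them gives 14 values.

Answer: 14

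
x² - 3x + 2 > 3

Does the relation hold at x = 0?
x = 0: LHS = 0² - 3·0 + 2 = 2; 2 > 3 — FAILS

The relation fails at x = 0, so x = 0 is a counterexample.

Answer: No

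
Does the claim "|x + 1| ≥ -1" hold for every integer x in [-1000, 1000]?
An absolute value is never negative, so the left side is ≥ 0 for every x, while the right side is -1. Tightest case in [-1000, 1000] is x = -1:
x = -1: LHS = |(-1) + 1| = |0| = 0; 0 ≥ -1 — holds
Hence LHS − RHS is never negative, i.e. LHS ≥ RHS throughout, so the relation holds for every integer in [-1000, 1000].

No counterexample exists.

Answer: True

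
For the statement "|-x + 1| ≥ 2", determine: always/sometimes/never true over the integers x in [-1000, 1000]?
Holds at x = -1: LHS = |-(-1) + 1| = |2| = 2; 2 ≥ 2 — holds
Fails at x = 0: LHS = |-0 + 1| = |1| = 1; 1 ≥ 2 — FAILS
It is satisfied by some integers in the range but not all.

Answer: Sometimes true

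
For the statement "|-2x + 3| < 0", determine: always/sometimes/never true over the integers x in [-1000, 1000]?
An absolute value is never negative, so the left side is ≥ 0 for every x, while the right side is 0. Tightest case in [-1000, 1000] is x = 1:
x = 1: LHS = |-2·1 + 3| = |1| = 1; 1 < 0 — FAILS
Hence LHS − RHS is never negative, i.e. LHS ≥ RHS throughout, so the claimed relation (<) fails for every integer in [-1000, 1000].

No integer in the range satisfies it.

Answer: Never true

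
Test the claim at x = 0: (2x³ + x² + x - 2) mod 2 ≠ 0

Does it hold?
x = 0: LHS = (2·0³ + 0² + 0 - 2) mod 2 = (-2) mod 2 = 0; 0 ≠ 0 — FAILS

The relation fails at x = 0, so x = 0 is a counterexample.

Answer: No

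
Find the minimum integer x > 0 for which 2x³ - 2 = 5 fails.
Testing positive integers:
x = 1: LHS = 2·1³ - 2 = 0; 0 = 5 — FAILS  ← smallest positive counterexample

Answer: x = 1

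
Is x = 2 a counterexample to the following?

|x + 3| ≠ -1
Substitute x = 2 into the relation:
x = 2: LHS = |2 + 3| = |5| = 5; 5 ≠ -1 — holds

The relation holds at x = 2, so it is not a counterexample.

Answer: No, x = 2 is not a counterexample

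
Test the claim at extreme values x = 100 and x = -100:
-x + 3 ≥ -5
x = 100: LHS = -100 + 3 = -97; -97 ≥ -5 — FAILS
x = -100: LHS = -(-100) + 3 = 103; 103 ≥ -5 — holds

Answer: Partially: fails for x = 100, holds for x = -100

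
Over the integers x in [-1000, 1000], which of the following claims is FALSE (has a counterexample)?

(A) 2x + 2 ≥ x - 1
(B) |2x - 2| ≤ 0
(A) x = -4: LHS = 2·(-4) + 2 = -6, RHS = (-4) - 1 = -5; -6 ≥ -5 — FAILS
(B) x = 0: LHS = |2·0 - 2| = |-2| = 2; 2 ≤ 0 — FAILS

Answer: Both A and B are false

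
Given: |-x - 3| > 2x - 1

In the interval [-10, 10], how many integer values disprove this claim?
Counterexamples in [-10, 10]: {4, 5, 6, 7, 8, 9, 10}.

Counting them gives 7 values.

Answer: 7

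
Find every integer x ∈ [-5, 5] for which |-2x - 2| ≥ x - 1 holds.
Over all integers in [-5, 5], LHS − RHS is smallest at x = -1, where it equals 2:
x = -1: LHS = |-2·(-1) - 2| = |0| = 0, RHS = (-1) - 1 = -2; 0 ≥ -2 — holds
At the ends of the range:
x = -5: LHS = |-2·(-5) - 2| = |8| = 8, RHS = (-5) - 1 = -6; 8 ≥ -6 — holds
x = 5: LHS = |-2·5 - 2| = |-12| = 12, RHS = 5 - 1 = 4; 12 ≥ 4 — holds
Hence LHS − RHS is never negative, i.e. LHS ≥ RHS throughout, so the relation holds for every integer in [-5, 5].

Answer: All integers in [-5, 5]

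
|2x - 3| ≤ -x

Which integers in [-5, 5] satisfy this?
Over all integers in [-5, 5], LHS − RHS is smallest at x = 1, where it equals 2:
x = 1: LHS = |2·1 - 3| = |-1| = 1; 1 ≤ -1 — FAILS
At the ends of the range:
x = -5: LHS = |2·(-5) - 3| = |-13| = 13, RHS = -(-5) = 5; 13 ≤ 5 — FAILS
x = 5: LHS = |2·5 - 3| = |7| = 7; 7 ≤ -5 — FAILS
Hence LHS − RHS is never zero or negative, i.e. LHS > RHS throughout, so the claimed relation (≤) fails for every integer in [-5, 5].

Answer: None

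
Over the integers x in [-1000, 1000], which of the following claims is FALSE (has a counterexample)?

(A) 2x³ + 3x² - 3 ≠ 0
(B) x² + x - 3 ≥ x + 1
(A) Track d = LHS − RHS over the integers in [-1000, 1000]. Equality would need d = 0, but d changes sign only between consecutive integers, jumping over 0:
x = 0: LHS = 2·0³ + 3·0² - 3 = -3; -3 ≠ 0 — holds  (d = -3)
x = 1: LHS = 2·1³ + 3·1² - 3 = 2; 2 ≠ 0 — holds  (d = 2)
Away from these crossings d keeps a constant sign, and checking every integer in [-1000, 1000] confirms d ≠ 0 throughout. Hence the two sides are never equal, so the relation holds for every integer in [-1000, 1000].

(B) x = 0: LHS = 0² + 0 - 3 = -3, RHS = 0 + 1 = 1; -3 ≥ 1 — FAILS

Only (B) has a counterexample.

Answer: B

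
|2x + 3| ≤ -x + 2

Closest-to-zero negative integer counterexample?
Testing negative integers from -1 downward:
x = -1: LHS = |2·(-1) + 3| = |1| = 1, RHS = -(-1) + 2 = 3; 1 ≤ 3 — holds
x = -2: LHS = |2·(-2) + 3| = |-1| = 1, RHS = -(-2) + 2 = 4; 1 ≤ 4 — holds
x = -3: LHS = |2·(-3) + 3| = |-3| = 3, RHS = -(-3) + 2 = 5; 3 ≤ 5 — holds
x = -4: LHS = |2·(-4) + 3| = |-5| = 5, RHS = -(-4) + 2 = 6; 5 ≤ 6 — holds
x = -5: LHS = |2·(-5) + 3| = |-7| = 7, RHS = -(-5) + 2 = 7; 7 ≤ 7 — holds
x = -6: LHS = |2·(-6) + 3| = |-9| = 9, RHS = -(-6) + 2 = 8; 9 ≤ 8 — FAILS  ← closest negative counterexample to 0

Answer: x = -6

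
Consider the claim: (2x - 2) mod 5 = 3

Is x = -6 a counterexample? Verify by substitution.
Substitute x = -6 into the relation:
x = -6: LHS = (2·(-6) - 2) mod 5 = (-14) mod 5 = 1; 1 = 3 — FAILS

Since the claim fails at x = -6, this value is a counterexample.

Answer: Yes, x = -6 is a counterexample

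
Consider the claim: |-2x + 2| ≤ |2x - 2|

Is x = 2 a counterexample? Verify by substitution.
Substitute x = 2 into the relation:
x = 2: LHS = |-2·2 + 2| = |-2| = 2, RHS = |2·2 - 2| = |2| = 2; 2 ≤ 2 — holds

The relation holds at x = 2, so it is not a counterexample.

Answer: No, x = 2 is not a counterexample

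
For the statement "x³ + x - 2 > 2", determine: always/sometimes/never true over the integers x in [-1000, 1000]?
Holds at x = 2: LHS = 2³ + 2 - 2 = 8; 8 > 2 — holds
Fails at x = 0: LHS = 0³ + 0 - 2 = -2; -2 > 2 — FAILS
It is satisfied by some integers in the range but not all.

Answer: Sometimes true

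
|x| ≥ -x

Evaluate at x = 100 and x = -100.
x = 100: LHS = |100| = 100; 100 ≥ -100 — holds
x = -100: LHS = |-100| = 100, RHS = -(-100) = 100; 100 ≥ 100 — holds

Answer: Yes, holds for both x = 100 and x = -100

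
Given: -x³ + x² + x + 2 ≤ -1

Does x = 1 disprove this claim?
Substitute x = 1 into the relation:
x = 1: LHS = -1³ + 1² + 1 + 2 = 3; 3 ≤ -1 — FAILS

Since the claim fails at x = 1, this value is a counterexample.

Answer: Yes, x = 1 is a counterexample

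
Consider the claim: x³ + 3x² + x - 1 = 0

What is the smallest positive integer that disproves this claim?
Testing positive integers:
x = 1: LHS = 1³ + 3·1² + 1 - 1 = 4; 4 = 0 — FAILS  ← smallest positive counterexample

Answer: x = 1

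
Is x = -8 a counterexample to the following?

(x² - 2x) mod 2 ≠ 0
Substitute x = -8 into the relation:
x = -8: LHS = ((-8)² - 2·(-8)) mod 2 = 80 mod 2 = 0; 0 ≠ 0 — FAILS

Since the claim fails at x = -8, this value is a counterexample.

Answer: Yes, x = -8 is a counterexample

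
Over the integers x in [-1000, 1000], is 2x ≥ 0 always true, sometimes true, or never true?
Holds at x = 0: LHS = 2·0 = 0; 0 ≥ 0 — holds
Fails at x = -1: LHS = 2·(-1) = -2; -2 ≥ 0 — FAILS
It is satisfied by some integers in the range but not all.

Answer: Sometimes true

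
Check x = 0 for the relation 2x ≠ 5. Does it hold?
x = 0: LHS = 2·0 = 0; 0 ≠ 5 — holds

The relation is satisfied at x = 0.

Answer: Yes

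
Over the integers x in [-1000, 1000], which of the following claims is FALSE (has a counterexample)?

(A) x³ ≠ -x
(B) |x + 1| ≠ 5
(A) x = 0: LHS = 0³ = 0, RHS = -0 = 0; 0 ≠ 0 — FAILS
(B) x = 4: LHS = |4 + 1| = |5| = 5; 5 ≠ 5 — FAILS

Answer: Both A and B are false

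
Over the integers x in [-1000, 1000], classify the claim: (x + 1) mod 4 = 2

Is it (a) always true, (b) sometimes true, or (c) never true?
Holds at x = 1: LHS = (1 + 1) mod 4 = 2 mod 4 = 2; 2 = 2 — holds
Fails at x = 0: LHS = (0 + 1) mod 4 = 1 mod 4 = 1; 1 = 2 — FAILS
It is satisfied by some integers in the range but not all.

Answer: Sometimes true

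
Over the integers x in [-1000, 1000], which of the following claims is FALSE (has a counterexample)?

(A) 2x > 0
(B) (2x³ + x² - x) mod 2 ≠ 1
(A) x = 0: LHS = 2·0 = 0; 0 > 0 — FAILS

(B) For a polynomial with integer coefficients, its value mod 2 depends only on x mod 2, so it suffices to check one representative of each residue class, x = 0, 1:
x = 0: LHS = (2·0³ + 0² - 0) mod 2 = 0 mod 2 = 0; 0 ≠ 1 — holds
x = 1: LHS = (2·1³ + 1² - 1) mod 2 = 2 mod 2 = 0; 0 ≠ 1 — holds
The relation holds in every residue class, so the relation holds for every integer in [-1000, 1000].

Only (A) has a counterexample.

Answer: A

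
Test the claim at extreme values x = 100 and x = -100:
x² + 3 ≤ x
x = 100: LHS = 100² + 3 = 10003; 10003 ≤ 100 — FAILS
x = -100: LHS = (-100)² + 3 = 10003; 10003 ≤ -100 — FAILS

Answer: No, fails for both x = 100 and x = -100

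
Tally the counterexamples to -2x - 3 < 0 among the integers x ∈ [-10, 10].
Counterexamples in [-10, 10]: {-10, -9, -8, -7, -6, -5, -4, -3, -2}.

Counting them gives 9 values.

Answer: 9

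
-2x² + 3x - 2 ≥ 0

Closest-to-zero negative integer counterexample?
Testing negative integers from -1 downward:
x = -1: LHS = -2·(-1)² + 3·(-1) - 2 = -7; -7 ≥ 0 — FAILS  ← closest negative counterexample to 0

Answer: x = -1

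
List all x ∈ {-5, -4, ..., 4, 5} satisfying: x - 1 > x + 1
Over all integers in [-5, 5], LHS − RHS is largest at x = 0, where it equals -2:
x = 0: LHS = 0 - 1 = -1, RHS = 0 + 1 = 1; -1 > 1 — FAILS
At the ends of the range:
x = -5: LHS = (-5) - 1 = -6, RHS = (-5) + 1 = -4; -6 > -4 — FAILS
x = 5: LHS = 5 - 1 = 4, RHS = 5 + 1 = 6; 4 > 6 — FAILS
Hence LHS − RHS is never positive, i.e. LHS ≤ RHS throughout, so the claimed relation (>) fails for every integer in [-5, 5].

Answer: None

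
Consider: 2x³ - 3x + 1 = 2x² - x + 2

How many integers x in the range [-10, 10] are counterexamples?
Counterexamples in [-10, 10]: {-10, -9, -8, -7, -6, -5, -4, -3, -2, -1, 0, 1, 2, 3, 4, 5, 6, 7, 8, 9, 10}.

Counting them gives 21 values.

Answer: 21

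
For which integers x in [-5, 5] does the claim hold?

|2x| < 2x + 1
Holds for: {0, 1, 2, 3, 4, 5}
Fails for: {-5, -4, -3, -2, -1}

Answer: {0, 1, 2, 3, 4, 5}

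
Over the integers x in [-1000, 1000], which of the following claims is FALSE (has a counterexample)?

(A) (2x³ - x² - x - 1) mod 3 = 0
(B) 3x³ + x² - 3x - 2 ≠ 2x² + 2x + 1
(A) x = 0: LHS = (2·0³ - 0² - 0 - 1) mod 3 = (-1) mod 3 = 2; 2 = 0 — FAILS

(B) Track d = LHS − RHS over the integers in [-1000, 1000]. Equality would need d = 0, but d changes sign only between consecutive integers, jumping over 0:
x = 1: LHS = 3·1³ + 1² - 3·1 - 2 = -1, RHS = 2·1² + 2·1 + 1 = 5; -1 ≠ 5 — holds  (d = -6)
x = 2: LHS = 3·2³ + 2² - 3·2 - 2 = 20, RHS = 2·2² + 2·2 + 1 = 13; 20 ≠ 13 — holds  (d = 7)
Away from these crossings d keeps a constant sign, and checking every integer in [-1000, 1000] confirms d ≠ 0 throughout. Hence the two sides are never equal, so the relation holds for every integer in [-1000, 1000].

Only (A) has a counterexample.

Answer: A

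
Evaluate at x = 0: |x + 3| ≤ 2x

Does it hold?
x = 0: LHS = |0 + 3| = |3| = 3, RHS = 2·0 = 0; 3 ≤ 0 — FAILS

The relation fails at x = 0, so x = 0 is a counterexample.

Answer: No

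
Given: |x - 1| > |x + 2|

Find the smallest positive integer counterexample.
Testing positive integers:
x = 1: LHS = |1 - 1| = |0| = 0, RHS = |1 + 2| = |3| = 3; 0 > 3 — FAILS  ← smallest positive counterexample

Answer: x = 1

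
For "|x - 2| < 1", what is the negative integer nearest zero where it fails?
Testing negative integers from -1 downward:
x = -1: LHS = |(-1) - 2| = |-3| = 3; 3 < 1 — FAILS  ← closest negative counterexample to 0

Answer: x = -1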